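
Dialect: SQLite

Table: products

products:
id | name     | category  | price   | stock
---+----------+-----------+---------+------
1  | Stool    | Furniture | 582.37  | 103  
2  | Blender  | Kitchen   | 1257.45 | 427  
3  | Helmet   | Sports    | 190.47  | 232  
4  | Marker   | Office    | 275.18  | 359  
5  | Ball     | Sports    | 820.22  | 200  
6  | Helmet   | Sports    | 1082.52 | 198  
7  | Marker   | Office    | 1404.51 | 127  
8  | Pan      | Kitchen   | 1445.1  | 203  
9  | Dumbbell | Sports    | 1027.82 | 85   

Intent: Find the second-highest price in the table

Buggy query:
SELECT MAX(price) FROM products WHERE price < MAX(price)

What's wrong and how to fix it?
Bug: MAX(price) on the right of the comparison is an aggregate-in-WHERE error

Fix: Compute the overall MAX in a subquery, then take MAX of rows below it

Corrected query:
SELECT MAX(price) FROM products WHERE price < (SELECT MAX(price) FROM products)

Result:
MAX(price)
----------
1404.51   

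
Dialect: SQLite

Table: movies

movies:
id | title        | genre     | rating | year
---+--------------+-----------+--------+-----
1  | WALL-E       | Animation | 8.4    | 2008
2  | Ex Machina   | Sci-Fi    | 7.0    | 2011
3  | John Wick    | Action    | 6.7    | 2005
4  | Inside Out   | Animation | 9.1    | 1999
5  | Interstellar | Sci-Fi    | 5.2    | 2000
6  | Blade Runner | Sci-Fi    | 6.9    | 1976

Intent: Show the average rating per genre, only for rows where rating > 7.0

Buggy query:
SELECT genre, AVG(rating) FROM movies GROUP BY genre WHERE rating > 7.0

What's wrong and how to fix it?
Bug: WHERE cannot follow GROUP BY

Fix: Place WHERE between FROM and GROUP BY

Corrected query:
SELECT genre, AVG(rating) FROM movies WHERE rating > 7.0 GROUP BY genre

Result:
genre     | AVG(rating)
----------+------------
Animation | 8.75       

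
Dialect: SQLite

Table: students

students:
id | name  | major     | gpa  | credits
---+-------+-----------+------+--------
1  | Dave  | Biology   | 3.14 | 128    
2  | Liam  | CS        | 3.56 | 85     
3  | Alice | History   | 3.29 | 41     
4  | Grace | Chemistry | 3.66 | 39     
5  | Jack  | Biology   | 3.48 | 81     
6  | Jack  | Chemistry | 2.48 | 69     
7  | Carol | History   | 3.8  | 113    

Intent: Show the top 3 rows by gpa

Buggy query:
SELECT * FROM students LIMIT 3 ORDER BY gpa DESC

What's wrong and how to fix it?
Bug: LIMIT must come after ORDER BY

Fix: Swap the clauses: ORDER BY first, then LIMIT

Corrected query:
SELECT * FROM students ORDER BY gpa DESC LIMIT 3

Result:
id | name  | major     | gpa  | credits
---+-------+-----------+------+--------
7  | Carol | History   | 3.8  | 113    
4  | Grace | Chemistry | 3.66 | 39     
2  | Liam  | CS        | 3.56 | 85     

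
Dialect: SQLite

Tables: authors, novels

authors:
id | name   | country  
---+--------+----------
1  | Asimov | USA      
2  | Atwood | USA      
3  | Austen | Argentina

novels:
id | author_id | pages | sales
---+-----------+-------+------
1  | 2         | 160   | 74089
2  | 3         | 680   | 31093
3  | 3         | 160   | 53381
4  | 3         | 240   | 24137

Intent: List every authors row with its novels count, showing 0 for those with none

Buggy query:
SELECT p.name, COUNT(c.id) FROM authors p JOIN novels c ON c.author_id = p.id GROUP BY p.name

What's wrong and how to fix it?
Bug: An inner join excludes parents with zero children

Fix: Switch to LEFT JOIN to retain unmatched parent rows

Corrected query:
SELECT p.name, COUNT(c.id) FROM authors p LEFT JOIN novels c ON c.author_id = p.id GROUP BY p.name

Result:
name   | COUNT(c.id)
-------+------------
Asimov | 0          
Atwood | 1          
Austen | 3          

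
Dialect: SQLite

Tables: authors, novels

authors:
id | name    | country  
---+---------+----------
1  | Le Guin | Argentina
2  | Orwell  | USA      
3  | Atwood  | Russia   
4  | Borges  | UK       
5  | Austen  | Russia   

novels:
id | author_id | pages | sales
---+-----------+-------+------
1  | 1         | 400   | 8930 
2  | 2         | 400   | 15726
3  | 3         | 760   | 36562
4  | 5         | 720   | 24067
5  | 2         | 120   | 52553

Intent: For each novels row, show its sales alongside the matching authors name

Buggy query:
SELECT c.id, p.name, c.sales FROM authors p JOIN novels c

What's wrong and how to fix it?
Bug: JOIN with no ON clause produces a cartesian product; every novels row pairs with every authors row

Fix: Add ON c.author_id = p.id to the JOIN

Corrected query:
SELECT c.id, p.name, c.sales FROM authors p JOIN novels c ON c.author_id = p.id

Result:
id | name    | sales
---+---------+------
1  | Le Guin | 8930 
2  | Orwell  | 15726
3  | Atwood  | 36562
4  | Austen  | 24067
5  | Orwell  | 52553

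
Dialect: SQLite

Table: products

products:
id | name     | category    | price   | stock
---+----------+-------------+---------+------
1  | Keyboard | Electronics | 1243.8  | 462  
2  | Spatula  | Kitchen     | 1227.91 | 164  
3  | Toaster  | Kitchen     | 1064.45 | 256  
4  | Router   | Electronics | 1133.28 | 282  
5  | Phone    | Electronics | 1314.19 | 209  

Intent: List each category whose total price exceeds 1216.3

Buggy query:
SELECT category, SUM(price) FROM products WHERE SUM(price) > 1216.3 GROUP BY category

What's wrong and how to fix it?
Bug: WHERE runs before GROUP BY, so aggregates aren't available there

Fix: Move the aggregate condition to a HAVING clause

Corrected query:
SELECT category, SUM(price) FROM products GROUP BY category HAVING SUM(price) > 1216.3

Result:
category    | SUM(price)
------------+-----------
Electronics | 3691.27   
Kitchen     | 2292.36   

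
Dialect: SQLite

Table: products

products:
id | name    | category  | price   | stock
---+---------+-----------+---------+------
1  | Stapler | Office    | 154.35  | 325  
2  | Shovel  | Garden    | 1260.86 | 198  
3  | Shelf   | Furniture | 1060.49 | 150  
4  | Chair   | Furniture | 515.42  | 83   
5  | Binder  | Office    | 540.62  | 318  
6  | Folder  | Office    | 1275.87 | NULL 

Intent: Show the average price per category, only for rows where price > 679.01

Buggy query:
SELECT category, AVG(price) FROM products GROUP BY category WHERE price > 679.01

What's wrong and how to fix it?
Bug: Row-level WHERE must come before GROUP BY in the clause order

Fix: Move the WHERE clause before GROUP BY

Corrected query:
SELECT category, AVG(price) FROM products WHERE price > 679.01 GROUP BY category

Result:
category  | AVG(price)
----------+-----------
Furniture | 1060.49   
Garden    | 1260.86   
Office    | 1275.87   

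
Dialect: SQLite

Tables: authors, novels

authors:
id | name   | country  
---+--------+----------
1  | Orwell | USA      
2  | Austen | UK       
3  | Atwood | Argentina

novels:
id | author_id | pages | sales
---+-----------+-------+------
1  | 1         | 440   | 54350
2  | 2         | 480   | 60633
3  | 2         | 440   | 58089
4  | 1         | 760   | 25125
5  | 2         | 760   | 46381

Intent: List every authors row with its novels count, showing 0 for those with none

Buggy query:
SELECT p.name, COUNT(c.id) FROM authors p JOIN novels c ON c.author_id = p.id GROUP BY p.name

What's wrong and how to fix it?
Bug: An inner join excludes parents with zero children

Fix: Use LEFT JOIN so parents without children still appear (COUNT(c.id) gives 0)

Corrected query:
SELECT p.name, COUNT(c.id) FROM authors p LEFT JOIN novels c ON c.author_id = p.id GROUP BY p.name

Result:
name   | COUNT(c.id)
-------+------------
Atwood | 0          
Austen | 3          
Orwell | 2          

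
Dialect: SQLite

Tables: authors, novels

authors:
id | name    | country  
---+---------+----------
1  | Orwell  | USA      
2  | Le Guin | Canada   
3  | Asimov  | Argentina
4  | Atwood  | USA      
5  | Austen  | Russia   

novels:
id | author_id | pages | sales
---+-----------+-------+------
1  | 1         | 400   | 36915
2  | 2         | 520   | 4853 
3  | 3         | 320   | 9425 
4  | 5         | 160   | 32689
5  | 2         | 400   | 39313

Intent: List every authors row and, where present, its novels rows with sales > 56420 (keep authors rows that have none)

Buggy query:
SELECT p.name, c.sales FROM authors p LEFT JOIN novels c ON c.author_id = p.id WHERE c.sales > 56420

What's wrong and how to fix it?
Bug: A WHERE condition on the right-hand table after LEFT JOIN drops unmatched parents

Fix: Move the right-table condition into the ON clause so unmatched parents are kept

Corrected query:
SELECT p.name, c.sales FROM authors p LEFT JOIN novels c ON c.author_id = p.id AND c.sales > 56420

Result:
name    | sales
--------+------
Orwell  | NULL 
Le Guin | NULL 
Asimov  | NULL 
Atwood  | NULL 
Austen  | NULL 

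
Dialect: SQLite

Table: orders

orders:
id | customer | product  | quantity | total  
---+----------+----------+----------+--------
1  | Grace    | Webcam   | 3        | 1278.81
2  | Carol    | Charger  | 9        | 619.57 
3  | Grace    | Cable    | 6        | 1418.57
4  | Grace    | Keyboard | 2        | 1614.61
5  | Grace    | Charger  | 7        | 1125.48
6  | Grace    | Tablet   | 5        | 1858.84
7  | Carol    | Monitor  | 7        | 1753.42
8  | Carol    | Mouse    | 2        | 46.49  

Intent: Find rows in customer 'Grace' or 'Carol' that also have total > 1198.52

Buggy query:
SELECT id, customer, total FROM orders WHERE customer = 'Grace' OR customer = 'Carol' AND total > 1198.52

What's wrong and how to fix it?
Bug: Without parentheses, AND is evaluated before OR, so the total filter only applies to the 'Carol' branch

Fix: Group the OR with parentheses (or use IN), then AND the threshold

Corrected query:
SELECT id, customer, total FROM orders WHERE (customer = 'Grace' OR customer = 'Carol') AND total > 1198.52

Result:
id | customer | total  
---+----------+--------
1  | Grace    | 1278.81
3  | Grace    | 1418.57
4  | Grace    | 1614.61
6  | Grace    | 1858.84
7  | Carol    | 1753.42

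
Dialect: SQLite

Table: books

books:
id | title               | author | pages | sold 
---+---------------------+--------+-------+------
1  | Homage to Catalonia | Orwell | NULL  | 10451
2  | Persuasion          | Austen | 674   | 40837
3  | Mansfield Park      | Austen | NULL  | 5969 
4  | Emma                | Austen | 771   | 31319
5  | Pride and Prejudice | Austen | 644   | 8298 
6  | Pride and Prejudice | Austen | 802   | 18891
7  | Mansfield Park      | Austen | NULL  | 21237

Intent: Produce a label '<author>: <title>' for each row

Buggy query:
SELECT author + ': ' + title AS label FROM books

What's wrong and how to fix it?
Bug: SQLite uses || for string concatenation; + coerces text to numbers (yielding 0)

Fix: Use the || operator for string concatenation

Corrected query:
SELECT author || ': ' || title AS label FROM books

Result:
label                      
---------------------------
Orwell: Homage to Catalonia
Austen: Persuasion         
Austen: Mansfield Park     
Austen: Emma               
Austen: Pride and Prejudice
Austen: Pride and Prejudice
Austen: Mansfield Park     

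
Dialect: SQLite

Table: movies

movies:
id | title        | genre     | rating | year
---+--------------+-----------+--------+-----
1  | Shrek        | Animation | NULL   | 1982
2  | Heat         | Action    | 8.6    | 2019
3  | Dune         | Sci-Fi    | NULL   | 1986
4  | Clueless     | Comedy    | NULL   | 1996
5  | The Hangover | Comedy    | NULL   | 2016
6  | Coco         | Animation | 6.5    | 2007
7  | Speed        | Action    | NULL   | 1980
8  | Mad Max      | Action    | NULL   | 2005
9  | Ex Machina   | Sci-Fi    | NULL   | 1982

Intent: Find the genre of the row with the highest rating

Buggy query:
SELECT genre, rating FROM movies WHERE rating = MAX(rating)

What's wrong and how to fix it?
Bug: MAX(rating) is an aggregate and cannot be used directly in WHERE

Fix: Use a subquery: WHERE rating = (SELECT MAX(rating) FROM movies)

Corrected query:
SELECT genre, rating FROM movies WHERE rating = (SELECT MAX(rating) FROM movies)

Result:
genre  | rating
-------+-------
Action | 8.6   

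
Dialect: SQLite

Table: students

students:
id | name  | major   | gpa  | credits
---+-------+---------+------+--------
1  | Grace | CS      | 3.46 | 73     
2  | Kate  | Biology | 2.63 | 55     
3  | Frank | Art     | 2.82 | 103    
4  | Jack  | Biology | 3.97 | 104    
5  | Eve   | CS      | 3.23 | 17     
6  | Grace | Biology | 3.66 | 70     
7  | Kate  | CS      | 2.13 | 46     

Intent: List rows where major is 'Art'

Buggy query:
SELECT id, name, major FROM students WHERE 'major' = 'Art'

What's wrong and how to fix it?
Bug: Single quotes denote string literals in SQL; the column name is being compared as a constant string

Fix: Remove the quotes around the column name (or use double quotes for an identifier)

Corrected query:
SELECT id, name, major FROM students WHERE major = 'Art'

Result:
id | name  | major
---+-------+------
3  | Frank | Art  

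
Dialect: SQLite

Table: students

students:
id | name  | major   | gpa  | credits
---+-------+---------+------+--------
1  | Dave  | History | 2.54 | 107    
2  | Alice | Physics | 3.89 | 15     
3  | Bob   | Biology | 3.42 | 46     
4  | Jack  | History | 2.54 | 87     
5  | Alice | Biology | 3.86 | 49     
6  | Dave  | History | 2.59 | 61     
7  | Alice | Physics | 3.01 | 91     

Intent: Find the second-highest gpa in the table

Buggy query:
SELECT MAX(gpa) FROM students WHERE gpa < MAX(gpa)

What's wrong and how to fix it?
Bug: The inner MAX is an aggregate inside WHERE, which is not allowed

Fix: Compute the overall MAX in a subquery, then take MAX of rows below it

Corrected query:
SELECT MAX(gpa) FROM students WHERE gpa < (SELECT MAX(gpa) FROM students)

Result:
MAX(gpa)
--------
3.86    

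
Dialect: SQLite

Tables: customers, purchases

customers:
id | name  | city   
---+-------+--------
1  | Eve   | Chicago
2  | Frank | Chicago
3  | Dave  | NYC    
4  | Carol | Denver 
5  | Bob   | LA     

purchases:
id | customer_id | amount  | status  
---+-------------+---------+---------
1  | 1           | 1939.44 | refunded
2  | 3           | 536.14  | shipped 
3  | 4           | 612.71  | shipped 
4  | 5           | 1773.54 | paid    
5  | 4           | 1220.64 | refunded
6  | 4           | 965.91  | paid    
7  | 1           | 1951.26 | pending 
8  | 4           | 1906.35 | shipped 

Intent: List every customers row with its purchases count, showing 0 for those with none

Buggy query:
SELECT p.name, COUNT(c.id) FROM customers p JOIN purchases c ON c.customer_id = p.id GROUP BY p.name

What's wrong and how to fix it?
Bug: An inner join excludes parents with zero children

Fix: Use LEFT JOIN so parents without children still appear (COUNT(c.id) gives 0)

Corrected query:
SELECT p.name, COUNT(c.id) FROM customers p LEFT JOIN purchases c ON c.customer_id = p.id GROUP BY p.name

Result:
name  | COUNT(c.id)
------+------------
Bob   | 1          
Carol | 4          
Dave  | 1          
Eve   | 2          
Frank | 0          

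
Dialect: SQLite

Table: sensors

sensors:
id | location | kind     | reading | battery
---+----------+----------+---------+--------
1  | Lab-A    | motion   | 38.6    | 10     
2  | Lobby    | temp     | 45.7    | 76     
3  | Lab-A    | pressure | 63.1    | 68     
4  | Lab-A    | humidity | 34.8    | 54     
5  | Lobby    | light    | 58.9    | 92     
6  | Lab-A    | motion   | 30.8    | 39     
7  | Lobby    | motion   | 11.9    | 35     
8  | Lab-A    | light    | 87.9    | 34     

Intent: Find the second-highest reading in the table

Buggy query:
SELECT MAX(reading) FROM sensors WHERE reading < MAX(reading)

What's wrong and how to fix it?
Bug: The inner MAX is an aggregate inside WHERE, which is not allowed

Fix: Compute the overall MAX in a subquery, then take MAX of rows below it

Corrected query:
SELECT MAX(reading) FROM sensors WHERE reading < (SELECT MAX(reading) FROM sensors)

Result:
MAX(reading)
------------
63.1        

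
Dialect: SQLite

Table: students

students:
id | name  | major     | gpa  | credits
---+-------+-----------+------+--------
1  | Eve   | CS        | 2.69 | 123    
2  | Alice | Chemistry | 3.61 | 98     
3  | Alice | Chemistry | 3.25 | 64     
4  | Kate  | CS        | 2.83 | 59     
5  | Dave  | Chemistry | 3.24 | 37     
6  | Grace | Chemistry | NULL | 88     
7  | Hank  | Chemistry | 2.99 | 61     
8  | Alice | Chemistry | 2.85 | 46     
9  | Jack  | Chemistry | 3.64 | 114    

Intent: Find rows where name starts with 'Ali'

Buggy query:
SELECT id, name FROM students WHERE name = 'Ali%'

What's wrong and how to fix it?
Bug: Wildcards only work with LIKE; '=' treats '%' as a literal character

Fix: Replace '=' with LIKE so 'Ali%' is treated as a pattern

Corrected query:
SELECT id, name FROM students WHERE name LIKE 'Ali%'

Result:
id | name 
---+------
2  | Alice
3  | Alice
8  | Alice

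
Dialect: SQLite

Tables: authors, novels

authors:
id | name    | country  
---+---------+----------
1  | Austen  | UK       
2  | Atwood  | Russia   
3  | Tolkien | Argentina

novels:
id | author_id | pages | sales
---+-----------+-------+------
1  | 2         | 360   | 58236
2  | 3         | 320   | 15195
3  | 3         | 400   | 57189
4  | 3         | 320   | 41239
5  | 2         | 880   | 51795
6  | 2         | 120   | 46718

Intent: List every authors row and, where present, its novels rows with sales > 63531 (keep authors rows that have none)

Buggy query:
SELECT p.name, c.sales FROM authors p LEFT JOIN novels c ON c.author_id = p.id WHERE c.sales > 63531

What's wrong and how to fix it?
Bug: Filtering c.sales in WHERE discards the NULL rows produced by LEFT JOIN, turning it into an inner join

Fix: Move the right-table condition into the ON clause so unmatched parents are kept

Corrected query:
SELECT p.name, c.sales FROM authors p LEFT JOIN novels c ON c.author_id = p.id AND c.sales > 63531

Result:
name    | sales
--------+------
Austen  | NULL 
Atwood  | NULL 
Tolkien | NULL 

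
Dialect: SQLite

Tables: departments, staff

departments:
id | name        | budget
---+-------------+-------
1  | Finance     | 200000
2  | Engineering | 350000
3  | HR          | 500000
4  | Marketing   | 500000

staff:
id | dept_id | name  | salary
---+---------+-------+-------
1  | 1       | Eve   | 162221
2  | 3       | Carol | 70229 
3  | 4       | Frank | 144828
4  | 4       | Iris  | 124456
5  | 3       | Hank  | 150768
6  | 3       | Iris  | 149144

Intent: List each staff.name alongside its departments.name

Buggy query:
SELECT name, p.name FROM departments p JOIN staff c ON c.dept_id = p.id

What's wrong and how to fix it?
Bug: Both tables have a 'name' column; the unqualified reference is ambiguous

Fix: Prefix ambiguous columns with the table alias

Corrected query:
SELECT c.name, p.name FROM departments p JOIN staff c ON c.dept_id = p.id

Result:
name  | name     
------+----------
Eve   | Finance  
Carol | HR       
Frank | Marketing
Iris  | Marketing
Hank  | HR       
Iris  | HR       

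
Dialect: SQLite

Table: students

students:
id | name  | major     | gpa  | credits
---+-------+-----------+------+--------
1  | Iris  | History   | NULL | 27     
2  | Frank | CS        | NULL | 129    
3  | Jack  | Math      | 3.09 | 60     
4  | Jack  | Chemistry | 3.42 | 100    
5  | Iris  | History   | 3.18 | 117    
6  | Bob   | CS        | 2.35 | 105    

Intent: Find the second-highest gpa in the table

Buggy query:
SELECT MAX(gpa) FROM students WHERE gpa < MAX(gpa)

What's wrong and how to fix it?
Bug: The inner MAX is an aggregate inside WHERE, which is not allowed

Fix: Put the inner MAX in a scalar subquery

Corrected query:
SELECT MAX(gpa) FROM students WHERE gpa < (SELECT MAX(gpa) FROM students)

Result:
MAX(gpa)
--------
3.18    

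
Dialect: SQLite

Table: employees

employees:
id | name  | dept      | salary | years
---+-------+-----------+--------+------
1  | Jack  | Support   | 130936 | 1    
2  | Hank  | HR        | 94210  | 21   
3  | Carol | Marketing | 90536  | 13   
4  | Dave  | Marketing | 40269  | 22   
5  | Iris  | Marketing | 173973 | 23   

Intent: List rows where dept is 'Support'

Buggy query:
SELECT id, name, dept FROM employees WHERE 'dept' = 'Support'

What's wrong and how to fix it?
Bug: Single quotes denote string literals in SQL; the column name is being compared as a constant string

Fix: Remove the quotes around the column name (or use double quotes for an identifier)

Corrected query:
SELECT id, name, dept FROM employees WHERE dept = 'Support'

Result:
id | name | dept   
---+------+--------
1  | Jack | Support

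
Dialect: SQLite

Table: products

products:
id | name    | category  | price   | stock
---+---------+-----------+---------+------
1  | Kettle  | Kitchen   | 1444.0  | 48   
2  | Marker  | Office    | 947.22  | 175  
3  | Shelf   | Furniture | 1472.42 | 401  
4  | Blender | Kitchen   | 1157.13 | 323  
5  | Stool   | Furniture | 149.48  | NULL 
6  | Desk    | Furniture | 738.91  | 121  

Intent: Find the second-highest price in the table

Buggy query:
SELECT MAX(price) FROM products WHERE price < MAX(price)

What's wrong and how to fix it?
Bug: The inner MAX is an aggregate inside WHERE, which is not allowed

Fix: Put the inner MAX in a scalar subquery

Corrected query:
SELECT MAX(price) FROM products WHERE price < (SELECT MAX(price) FROM products)

Result:
MAX(price)
----------
1444      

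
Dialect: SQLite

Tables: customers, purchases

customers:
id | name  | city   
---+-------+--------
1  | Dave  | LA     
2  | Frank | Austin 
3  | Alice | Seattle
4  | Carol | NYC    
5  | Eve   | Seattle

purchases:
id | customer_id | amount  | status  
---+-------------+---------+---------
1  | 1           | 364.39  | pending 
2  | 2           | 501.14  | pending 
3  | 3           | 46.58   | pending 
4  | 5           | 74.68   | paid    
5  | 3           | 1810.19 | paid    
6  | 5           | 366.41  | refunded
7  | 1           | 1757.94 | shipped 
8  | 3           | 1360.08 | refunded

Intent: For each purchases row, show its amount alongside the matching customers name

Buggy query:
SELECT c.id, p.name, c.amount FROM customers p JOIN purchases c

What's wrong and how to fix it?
Bug: Missing join condition: each purchases row is matched to all customers rows instead of just its own

Fix: Add ON c.customer_id = p.id to the JOIN

Corrected query:
SELECT c.id, p.name, c.amount FROM customers p JOIN purchases c ON c.customer_id = p.id

Result:
id | name  | amount 
---+-------+--------
1  | Dave  | 364.39 
2  | Frank | 501.14 
3  | Alice | 46.58  
4  | Eve   | 74.68  
5  | Alice | 1810.19
6  | Eve   | 366.41 
7  | Dave  | 1757.94
8  | Alice | 1360.08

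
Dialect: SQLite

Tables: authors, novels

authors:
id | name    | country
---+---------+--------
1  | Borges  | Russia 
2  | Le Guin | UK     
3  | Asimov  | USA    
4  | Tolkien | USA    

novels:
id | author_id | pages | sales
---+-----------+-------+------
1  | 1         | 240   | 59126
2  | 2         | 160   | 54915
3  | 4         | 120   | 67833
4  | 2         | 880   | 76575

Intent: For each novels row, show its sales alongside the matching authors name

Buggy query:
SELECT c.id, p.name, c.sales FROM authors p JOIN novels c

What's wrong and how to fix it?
Bug: Missing join condition: each novels row is matched to all authors rows instead of just its own

Fix: Specify the join condition linking the foreign key to the parent id

Corrected query:
SELECT c.id, p.name, c.sales FROM authors p JOIN novels c ON c.author_id = p.id

Result:
id | name    | sales
---+---------+------
1  | Borges  | 59126
2  | Le Guin | 54915
3  | Tolkien | 67833
4  | Le Guin | 76575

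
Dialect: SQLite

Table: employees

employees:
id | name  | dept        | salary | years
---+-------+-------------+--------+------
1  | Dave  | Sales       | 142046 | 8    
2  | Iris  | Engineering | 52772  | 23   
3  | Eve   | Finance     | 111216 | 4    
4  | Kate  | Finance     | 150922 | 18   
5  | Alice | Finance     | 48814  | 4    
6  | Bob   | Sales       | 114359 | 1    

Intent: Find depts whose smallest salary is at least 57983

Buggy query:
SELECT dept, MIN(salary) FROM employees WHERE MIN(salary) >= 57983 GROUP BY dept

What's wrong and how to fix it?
Bug: MIN() in WHERE is a misuse of aggregate

Fix: Replace WHERE with HAVING after the GROUP BY

Corrected query:
SELECT dept, MIN(salary) FROM employees GROUP BY dept HAVING MIN(salary) >= 57983

Result:
dept  | MIN(salary)
------+------------
Sales | 114359     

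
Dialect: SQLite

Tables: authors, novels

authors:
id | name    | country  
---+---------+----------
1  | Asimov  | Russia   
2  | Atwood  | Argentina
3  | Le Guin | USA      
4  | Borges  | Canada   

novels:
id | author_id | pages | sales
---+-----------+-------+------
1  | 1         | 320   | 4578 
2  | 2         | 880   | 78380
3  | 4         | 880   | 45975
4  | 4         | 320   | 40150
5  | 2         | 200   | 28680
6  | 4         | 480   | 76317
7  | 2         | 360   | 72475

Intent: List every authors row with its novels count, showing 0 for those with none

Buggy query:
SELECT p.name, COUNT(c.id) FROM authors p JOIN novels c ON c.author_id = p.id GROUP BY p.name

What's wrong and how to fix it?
Bug: INNER JOIN drops authors rows that have no matching novels rows

Fix: Use LEFT JOIN so parents without children still appear (COUNT(c.id) gives 0)

Corrected query:
SELECT p.name, COUNT(c.id) FROM authors p LEFT JOIN novels c ON c.author_id = p.id GROUP BY p.name

Result:
name    | COUNT(c.id)
--------+------------
Asimov  | 1          
Atwood  | 3          
Borges  | 3          
Le Guin | 0          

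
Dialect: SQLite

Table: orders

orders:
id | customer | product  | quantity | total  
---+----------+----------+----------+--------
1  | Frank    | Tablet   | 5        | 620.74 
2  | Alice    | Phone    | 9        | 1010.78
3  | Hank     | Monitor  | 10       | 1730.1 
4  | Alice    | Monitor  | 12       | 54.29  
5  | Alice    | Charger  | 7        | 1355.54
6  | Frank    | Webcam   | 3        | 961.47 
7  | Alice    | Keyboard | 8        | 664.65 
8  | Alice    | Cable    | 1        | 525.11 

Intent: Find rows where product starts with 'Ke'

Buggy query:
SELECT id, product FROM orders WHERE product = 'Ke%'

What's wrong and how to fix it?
Bug: '=' compares the literal string including the % character; pattern matching needs LIKE

Fix: Replace '=' with LIKE so 'Ke%' is treated as a pattern

Corrected query:
SELECT id, product FROM orders WHERE product LIKE 'Ke%'

Result:
id | product 
---+---------
7  | Keyboard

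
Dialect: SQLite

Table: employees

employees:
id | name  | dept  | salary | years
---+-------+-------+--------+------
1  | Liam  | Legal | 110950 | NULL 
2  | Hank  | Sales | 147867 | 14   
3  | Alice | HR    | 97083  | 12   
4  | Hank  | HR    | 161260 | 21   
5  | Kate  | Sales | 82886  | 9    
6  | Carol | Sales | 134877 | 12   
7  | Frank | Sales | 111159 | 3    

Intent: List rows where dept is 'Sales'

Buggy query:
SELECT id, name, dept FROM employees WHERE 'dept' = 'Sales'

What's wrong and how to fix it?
Bug: 'dept' in single quotes is a string literal, not the column; the comparison is literal-vs-literal and never true

Fix: Reference the column as dept without single quotes

Corrected query:
SELECT id, name, dept FROM employees WHERE dept = 'Sales'

Result:
id | name  | dept 
---+-------+------
2  | Hank  | Sales
5  | Kate  | Sales
6  | Carol | Sales
7  | Frank | Sales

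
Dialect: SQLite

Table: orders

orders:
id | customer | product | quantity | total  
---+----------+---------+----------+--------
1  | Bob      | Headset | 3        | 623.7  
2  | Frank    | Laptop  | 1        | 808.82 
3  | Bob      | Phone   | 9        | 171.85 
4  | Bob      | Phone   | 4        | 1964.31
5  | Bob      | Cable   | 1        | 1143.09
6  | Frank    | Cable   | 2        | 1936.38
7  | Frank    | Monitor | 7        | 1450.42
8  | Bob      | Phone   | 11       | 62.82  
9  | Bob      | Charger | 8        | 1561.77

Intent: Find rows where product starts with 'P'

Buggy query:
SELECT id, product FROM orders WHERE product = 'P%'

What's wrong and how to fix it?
Bug: Wildcards only work with LIKE; '=' treats '%' as a literal character

Fix: Use LIKE for wildcard pattern matching

Corrected query:
SELECT id, product FROM orders WHERE product LIKE 'P%'

Result:
id | product
---+--------
3  | Phone  
4  | Phone  
8  | Phone  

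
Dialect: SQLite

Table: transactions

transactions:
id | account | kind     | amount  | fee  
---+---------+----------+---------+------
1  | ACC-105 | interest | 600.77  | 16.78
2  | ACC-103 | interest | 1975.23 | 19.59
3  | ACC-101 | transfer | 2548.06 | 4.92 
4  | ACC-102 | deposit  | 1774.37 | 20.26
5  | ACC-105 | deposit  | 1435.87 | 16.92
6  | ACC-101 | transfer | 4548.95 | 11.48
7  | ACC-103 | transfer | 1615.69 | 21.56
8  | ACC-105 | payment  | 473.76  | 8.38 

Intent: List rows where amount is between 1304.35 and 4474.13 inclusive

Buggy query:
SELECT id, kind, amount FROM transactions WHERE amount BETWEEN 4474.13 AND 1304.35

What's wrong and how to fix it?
Bug: BETWEEN expects the lower bound first; with 4474.13 AND 1304.35 the range is empty

Fix: Write BETWEEN 1304.35 AND 4474.13

Corrected query:
SELECT id, kind, amount FROM transactions WHERE amount BETWEEN 1304.35 AND 4474.13

Result:
id | kind     | amount 
---+----------+--------
2  | interest | 1975.23
3  | transfer | 2548.06
4  | deposit  | 1774.37
5  | deposit  | 1435.87
7  | transfer | 1615.69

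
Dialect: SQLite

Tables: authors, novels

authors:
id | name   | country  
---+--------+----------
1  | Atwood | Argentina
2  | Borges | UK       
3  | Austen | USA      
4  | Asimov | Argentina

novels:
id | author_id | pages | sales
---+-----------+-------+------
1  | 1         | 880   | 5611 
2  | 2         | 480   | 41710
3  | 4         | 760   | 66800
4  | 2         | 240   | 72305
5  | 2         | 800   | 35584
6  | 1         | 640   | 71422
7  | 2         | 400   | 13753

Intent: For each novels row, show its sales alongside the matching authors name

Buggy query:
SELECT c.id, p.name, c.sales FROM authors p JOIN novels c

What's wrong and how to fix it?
Bug: JOIN with no ON clause produces a cartesian product; every novels row pairs with every authors row

Fix: Add ON c.author_id = p.id to the JOIN

Corrected query:
SELECT c.id, p.name, c.sales FROM authors p JOIN novels c ON c.author_id = p.id

Result:
id | name   | sales
---+--------+------
1  | Atwood | 5611 
2  | Borges | 41710
3  | Asimov | 66800
4  | Borges | 72305
5  | Borges | 35584
6  | Atwood | 71422
7  | Borges | 13753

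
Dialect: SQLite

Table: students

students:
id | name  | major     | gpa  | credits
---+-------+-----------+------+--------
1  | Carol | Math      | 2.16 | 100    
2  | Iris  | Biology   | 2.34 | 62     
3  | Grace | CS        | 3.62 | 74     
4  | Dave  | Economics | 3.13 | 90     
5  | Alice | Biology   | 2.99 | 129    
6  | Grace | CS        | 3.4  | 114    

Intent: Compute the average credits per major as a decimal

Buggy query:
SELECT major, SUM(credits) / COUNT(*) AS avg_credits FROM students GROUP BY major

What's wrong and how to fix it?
Bug: Both operands are integers, so '/' performs integer division and truncates

Fix: Cast one side to REAL so the division keeps the fractional part

Corrected query:
SELECT major, SUM(credits) * 1.0 / COUNT(*) AS avg_credits FROM students GROUP BY major

Result:
major     | avg_credits
----------+------------
Biology   | 95.5       
CS        | 94         
Economics | 90         
Math      | 100        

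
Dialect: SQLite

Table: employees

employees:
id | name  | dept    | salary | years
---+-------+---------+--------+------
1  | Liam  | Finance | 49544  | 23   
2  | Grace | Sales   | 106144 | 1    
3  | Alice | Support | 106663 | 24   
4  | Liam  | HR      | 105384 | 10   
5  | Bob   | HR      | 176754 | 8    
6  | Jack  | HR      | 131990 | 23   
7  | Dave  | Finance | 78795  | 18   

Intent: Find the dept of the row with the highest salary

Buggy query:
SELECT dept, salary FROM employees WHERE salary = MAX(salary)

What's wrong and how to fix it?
Bug: WHERE is evaluated per row; an aggregate over the whole table isn't defined there

Fix: Wrap MAX in a scalar subquery so WHERE compares against a single value

Corrected query:
SELECT dept, salary FROM employees WHERE salary = (SELECT MAX(salary) FROM employees)

Result:
dept | salary
-----+-------
HR   | 176754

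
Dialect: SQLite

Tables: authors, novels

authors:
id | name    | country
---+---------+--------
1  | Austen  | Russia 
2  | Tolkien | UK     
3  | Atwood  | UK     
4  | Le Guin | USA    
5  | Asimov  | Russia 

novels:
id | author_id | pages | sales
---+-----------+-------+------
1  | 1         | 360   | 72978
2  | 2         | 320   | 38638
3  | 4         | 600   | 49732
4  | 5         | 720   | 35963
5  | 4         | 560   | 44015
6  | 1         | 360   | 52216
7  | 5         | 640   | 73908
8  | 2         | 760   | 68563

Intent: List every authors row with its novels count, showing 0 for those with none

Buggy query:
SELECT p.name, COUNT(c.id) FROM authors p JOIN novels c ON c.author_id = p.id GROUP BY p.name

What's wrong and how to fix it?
Bug: INNER JOIN drops authors rows that have no matching novels rows

Fix: Use LEFT JOIN so parents without children still appear (COUNT(c.id) gives 0)

Corrected query:
SELECT p.name, COUNT(c.id) FROM authors p LEFT JOIN novels c ON c.author_id = p.id GROUP BY p.name

Result:
name    | COUNT(c.id)
--------+------------
Asimov  | 2          
Atwood  | 0          
Austen  | 2          
Le Guin | 2          
Tolkien | 2          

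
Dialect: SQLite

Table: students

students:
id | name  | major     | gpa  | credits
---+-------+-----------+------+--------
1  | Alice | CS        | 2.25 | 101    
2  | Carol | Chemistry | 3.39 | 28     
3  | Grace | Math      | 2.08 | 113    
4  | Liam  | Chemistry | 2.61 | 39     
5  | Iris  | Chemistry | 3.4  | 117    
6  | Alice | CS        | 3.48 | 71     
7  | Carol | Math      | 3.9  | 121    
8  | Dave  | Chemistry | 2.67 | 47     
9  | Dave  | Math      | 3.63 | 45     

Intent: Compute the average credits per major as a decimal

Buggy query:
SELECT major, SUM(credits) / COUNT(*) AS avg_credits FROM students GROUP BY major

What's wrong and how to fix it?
Bug: SUM(credits) and COUNT(*) are both integers; the division truncates the fractional part

Fix: Cast one side to REAL so the division keeps the fractional part

Corrected query:
SELECT major, SUM(credits) * 1.0 / COUNT(*) AS avg_credits FROM students GROUP BY major

Result:
major     | avg_credits
----------+------------
CS        | 86         
Chemistry | 57.75      
Math      | 93         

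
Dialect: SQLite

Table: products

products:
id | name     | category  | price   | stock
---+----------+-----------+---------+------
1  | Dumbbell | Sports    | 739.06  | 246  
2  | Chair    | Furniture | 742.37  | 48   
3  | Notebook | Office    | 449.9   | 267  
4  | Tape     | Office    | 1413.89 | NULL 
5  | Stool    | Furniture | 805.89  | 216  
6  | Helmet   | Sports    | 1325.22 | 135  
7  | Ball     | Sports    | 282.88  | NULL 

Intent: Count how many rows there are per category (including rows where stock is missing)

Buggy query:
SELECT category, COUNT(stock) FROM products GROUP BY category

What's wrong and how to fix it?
Bug: COUNT(stock) skips NULLs, so groups with missing stock are undercounted

Fix: Replace COUNT(stock) with COUNT(*)

Corrected query:
SELECT category, COUNT(*) FROM products GROUP BY category

Result:
category  | COUNT(*)
----------+---------
Furniture | 2       
Office    | 2       
Sports    | 3       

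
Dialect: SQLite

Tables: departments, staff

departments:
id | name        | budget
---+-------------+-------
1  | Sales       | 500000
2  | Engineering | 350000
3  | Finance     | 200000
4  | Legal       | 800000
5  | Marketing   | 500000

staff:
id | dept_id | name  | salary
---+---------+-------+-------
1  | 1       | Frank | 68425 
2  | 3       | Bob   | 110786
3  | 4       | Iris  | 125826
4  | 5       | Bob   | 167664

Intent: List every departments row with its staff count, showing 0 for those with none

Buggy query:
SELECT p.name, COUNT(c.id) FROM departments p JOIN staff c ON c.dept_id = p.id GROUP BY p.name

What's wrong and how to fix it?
Bug: An inner join excludes parents with zero children

Fix: Switch to LEFT JOIN to retain unmatched parent rows

Corrected query:
SELECT p.name, COUNT(c.id) FROM departments p LEFT JOIN staff c ON c.dept_id = p.id GROUP BY p.name

Result:
name        | COUNT(c.id)
------------+------------
Engineering | 0          
Finance     | 1          
Legal       | 1          
Marketing   | 1          
Sales       | 1          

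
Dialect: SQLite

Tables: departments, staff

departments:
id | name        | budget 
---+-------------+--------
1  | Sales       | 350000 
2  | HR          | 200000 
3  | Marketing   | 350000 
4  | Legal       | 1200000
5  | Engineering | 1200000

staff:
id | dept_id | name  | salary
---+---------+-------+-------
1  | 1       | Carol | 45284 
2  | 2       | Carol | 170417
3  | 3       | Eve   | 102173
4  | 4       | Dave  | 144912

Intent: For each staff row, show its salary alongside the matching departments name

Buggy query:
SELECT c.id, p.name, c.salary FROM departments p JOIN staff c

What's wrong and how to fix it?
Bug: JOIN with no ON clause produces a cartesian product; every staff row pairs with every departments row

Fix: Specify the join condition linking the foreign key to the parent id

Corrected query:
SELECT c.id, p.name, c.salary FROM departments p JOIN staff c ON c.dept_id = p.id

Result:
id | name      | salary
---+-----------+-------
1  | Sales     | 45284 
2  | HR        | 170417
3  | Marketing | 102173
4  | Legal     | 144912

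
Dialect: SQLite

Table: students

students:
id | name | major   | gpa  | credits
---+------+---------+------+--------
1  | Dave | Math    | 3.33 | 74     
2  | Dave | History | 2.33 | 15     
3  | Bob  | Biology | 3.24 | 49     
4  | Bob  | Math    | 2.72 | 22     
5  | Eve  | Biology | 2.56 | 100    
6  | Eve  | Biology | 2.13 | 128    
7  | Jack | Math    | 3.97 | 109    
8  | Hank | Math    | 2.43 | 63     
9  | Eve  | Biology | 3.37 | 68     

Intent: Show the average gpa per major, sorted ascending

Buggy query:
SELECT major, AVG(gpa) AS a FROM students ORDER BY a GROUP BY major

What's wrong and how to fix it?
Bug: ORDER BY appears before GROUP BY; SQL clause order requires GROUP BY first

Fix: Move ORDER BY to the end, after GROUP BY

Corrected query:
SELECT major, AVG(gpa) AS a FROM students GROUP BY major ORDER BY a

Result:
major   | a     
--------+-------
History | 2.33  
Biology | 2.825 
Math    | 3.1125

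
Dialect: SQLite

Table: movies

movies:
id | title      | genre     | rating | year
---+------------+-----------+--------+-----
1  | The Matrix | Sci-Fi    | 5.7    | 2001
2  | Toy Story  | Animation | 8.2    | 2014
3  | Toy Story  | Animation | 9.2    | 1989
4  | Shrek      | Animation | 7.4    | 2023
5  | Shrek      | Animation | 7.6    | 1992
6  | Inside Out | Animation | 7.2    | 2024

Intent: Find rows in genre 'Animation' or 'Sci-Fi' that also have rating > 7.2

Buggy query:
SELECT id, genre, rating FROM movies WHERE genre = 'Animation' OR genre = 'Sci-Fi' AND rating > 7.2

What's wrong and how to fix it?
Bug: Without parentheses, AND is evaluated before OR, so the rating filter only applies to the 'Sci-Fi' branch

Fix: Group the OR with parentheses (or use IN), then AND the threshold

Corrected query:
SELECT id, genre, rating FROM movies WHERE (genre = 'Animation' OR genre = 'Sci-Fi') AND rating > 7.2

Result:
id | genre     | rating
---+-----------+-------
2  | Animation | 8.2   
3  | Animation | 9.2   
4  | Animation | 7.4   
5  | Animation | 7.6   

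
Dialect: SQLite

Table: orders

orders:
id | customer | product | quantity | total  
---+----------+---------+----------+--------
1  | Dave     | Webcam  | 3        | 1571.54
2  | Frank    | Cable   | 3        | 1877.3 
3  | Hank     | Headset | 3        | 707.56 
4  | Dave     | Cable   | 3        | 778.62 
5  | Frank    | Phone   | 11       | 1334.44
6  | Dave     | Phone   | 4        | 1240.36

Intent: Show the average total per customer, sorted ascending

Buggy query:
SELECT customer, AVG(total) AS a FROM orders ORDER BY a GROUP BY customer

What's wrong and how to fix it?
Bug: ORDER BY appears before GROUP BY; SQL clause order requires GROUP BY first

Fix: Move ORDER BY to the end, after GROUP BY

Corrected query:
SELECT customer, AVG(total) AS a FROM orders GROUP BY customer ORDER BY a

Result:
customer | a      
---------+--------
Hank     | 707.56 
Dave     | 1196.84
Frank    | 1605.87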